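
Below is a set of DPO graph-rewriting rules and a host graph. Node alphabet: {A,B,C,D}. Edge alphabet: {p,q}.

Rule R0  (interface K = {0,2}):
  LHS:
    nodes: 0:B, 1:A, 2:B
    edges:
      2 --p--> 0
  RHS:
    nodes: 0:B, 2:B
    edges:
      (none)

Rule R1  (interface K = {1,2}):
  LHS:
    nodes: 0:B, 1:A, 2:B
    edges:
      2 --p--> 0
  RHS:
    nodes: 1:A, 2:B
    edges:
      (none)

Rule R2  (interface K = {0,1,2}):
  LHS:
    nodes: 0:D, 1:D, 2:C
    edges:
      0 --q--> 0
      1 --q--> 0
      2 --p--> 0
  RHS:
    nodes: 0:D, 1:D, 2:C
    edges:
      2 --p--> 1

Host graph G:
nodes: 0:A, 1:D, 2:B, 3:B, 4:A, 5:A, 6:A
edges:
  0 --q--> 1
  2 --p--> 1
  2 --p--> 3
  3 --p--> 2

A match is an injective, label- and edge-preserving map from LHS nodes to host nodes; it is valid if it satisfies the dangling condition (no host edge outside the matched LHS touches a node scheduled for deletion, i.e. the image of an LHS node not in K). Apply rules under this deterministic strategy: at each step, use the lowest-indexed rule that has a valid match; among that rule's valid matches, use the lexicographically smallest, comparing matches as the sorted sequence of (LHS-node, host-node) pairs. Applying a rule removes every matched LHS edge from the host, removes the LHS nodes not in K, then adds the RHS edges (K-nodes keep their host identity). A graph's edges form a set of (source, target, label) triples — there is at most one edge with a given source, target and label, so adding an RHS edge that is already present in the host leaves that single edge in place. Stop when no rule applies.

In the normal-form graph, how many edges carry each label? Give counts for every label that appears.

start.  V:7 E:4  edges: 0-q->1 2-p->1 2-p->3 3-p->2
1. fire R0 via {0↦2, 1↦4, 2↦3}  →  V:6 E:3  edges: 0-q->1 2-p->1 2-p->3
2. fire R0 via {0↦3, 1↦5, 2↦2}  →  V:5 E:2  edges: 0-q->1 2-p->1
final graph: no rule applies after step 2
NF edges: [(0, 1, 'q'), (2, 1, 'p')]

Answer: p:1 q:1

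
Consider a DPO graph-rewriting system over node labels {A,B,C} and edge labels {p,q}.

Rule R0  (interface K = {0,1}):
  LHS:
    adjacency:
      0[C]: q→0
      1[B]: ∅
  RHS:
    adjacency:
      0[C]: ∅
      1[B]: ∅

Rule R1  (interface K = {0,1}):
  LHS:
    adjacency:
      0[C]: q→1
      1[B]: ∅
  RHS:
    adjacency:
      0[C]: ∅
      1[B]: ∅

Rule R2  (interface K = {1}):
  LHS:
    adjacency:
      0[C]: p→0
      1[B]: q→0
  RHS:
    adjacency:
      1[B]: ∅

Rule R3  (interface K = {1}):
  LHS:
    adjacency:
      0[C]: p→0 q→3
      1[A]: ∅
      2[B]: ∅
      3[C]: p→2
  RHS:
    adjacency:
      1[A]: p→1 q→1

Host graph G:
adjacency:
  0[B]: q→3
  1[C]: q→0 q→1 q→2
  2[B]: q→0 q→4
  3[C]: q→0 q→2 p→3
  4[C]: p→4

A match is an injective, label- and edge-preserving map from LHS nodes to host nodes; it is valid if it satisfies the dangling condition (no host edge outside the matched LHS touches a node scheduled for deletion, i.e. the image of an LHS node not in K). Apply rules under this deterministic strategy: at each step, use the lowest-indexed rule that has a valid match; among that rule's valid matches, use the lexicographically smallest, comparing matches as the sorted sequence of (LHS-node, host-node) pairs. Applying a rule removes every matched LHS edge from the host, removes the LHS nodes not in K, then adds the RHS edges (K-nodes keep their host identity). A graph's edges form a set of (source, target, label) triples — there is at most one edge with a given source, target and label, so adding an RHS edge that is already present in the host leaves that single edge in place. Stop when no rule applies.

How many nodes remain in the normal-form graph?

Answer: 3

Steps:
initial: |V|=5 |E|=10  E = 0-q->3 1-q->0 1-q->1 1-q->2 2-q->0 2-q->4 3-q->0 3-q->2 3-p->3 4-p->4
step 1: apply R0 at {0↦1, 1↦0}  → |V|=5 |E|=9  E = 0-q->3 1-q->0 1-q->2 2-q->0 2-q->4 3-q->0 3-q->2 3-p->3 4-p->4
step 2: apply R1 at {0↦1, 1↦0}  → |V|=5 |E|=8  E = 0-q->3 1-q->2 2-q->0 2-q->4 3-q->0 3-q->2 3-p->3 4-p->4
step 3: apply R1 at {0↦1, 1↦2}  → |V|=5 |E|=7  E = 0-q->3 2-q->0 2-q->4 3-q->0 3-q->2 3-p->3 4-p->4
step 4: apply R1 at {0↦3, 1↦0}  → |V|=5 |E|=6  E = 0-q->3 2-q->0 2-q->4 3-q->2 3-p->3 4-p->4
step 5: apply R1 at {0↦3, 1↦2}  → |V|=5 |E|=5  E = 0-q->3 2-q->0 2-q->4 3-p->3 4-p->4
step 6: apply R2 at {0↦3, 1↦0}  → |V|=4 |E|=3  E = 2-q->0 2-q->4 4-p->4
step 7: apply R2 at {0↦4, 1↦2}  → |V|=3 |E|=1  E = 2-q->0
halt: no rule applies after step 7
NF nodes: {0:B, 1:C, 2:B}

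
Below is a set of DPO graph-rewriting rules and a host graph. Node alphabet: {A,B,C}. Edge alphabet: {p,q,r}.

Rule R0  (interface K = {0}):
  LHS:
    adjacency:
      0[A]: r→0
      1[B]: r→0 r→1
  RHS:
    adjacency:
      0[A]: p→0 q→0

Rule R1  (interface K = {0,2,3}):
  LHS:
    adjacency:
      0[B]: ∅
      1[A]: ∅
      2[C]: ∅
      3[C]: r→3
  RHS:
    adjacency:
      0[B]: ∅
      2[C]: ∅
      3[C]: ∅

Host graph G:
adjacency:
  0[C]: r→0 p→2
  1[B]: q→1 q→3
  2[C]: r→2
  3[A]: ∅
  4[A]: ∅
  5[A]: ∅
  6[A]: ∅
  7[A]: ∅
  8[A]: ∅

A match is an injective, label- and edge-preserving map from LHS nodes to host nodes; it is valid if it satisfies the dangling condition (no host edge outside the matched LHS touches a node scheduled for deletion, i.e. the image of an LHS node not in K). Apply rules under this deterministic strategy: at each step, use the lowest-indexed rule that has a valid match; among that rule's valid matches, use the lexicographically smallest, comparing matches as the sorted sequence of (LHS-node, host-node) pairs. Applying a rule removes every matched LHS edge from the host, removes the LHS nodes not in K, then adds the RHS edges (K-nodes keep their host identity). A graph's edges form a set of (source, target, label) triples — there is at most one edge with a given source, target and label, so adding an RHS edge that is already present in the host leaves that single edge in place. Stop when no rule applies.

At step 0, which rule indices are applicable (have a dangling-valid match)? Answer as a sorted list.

Answer: [R1]

Derivation:
R0: no valid match — LHS pattern not found
R1: 10 valid matches — {0↦1, 1↦4, 2↦0, 3↦2}, {0↦1, 1↦4, 2↦2, 3↦0}, {0↦1, 1↦5, 2↦0, 3↦2} (+7 more)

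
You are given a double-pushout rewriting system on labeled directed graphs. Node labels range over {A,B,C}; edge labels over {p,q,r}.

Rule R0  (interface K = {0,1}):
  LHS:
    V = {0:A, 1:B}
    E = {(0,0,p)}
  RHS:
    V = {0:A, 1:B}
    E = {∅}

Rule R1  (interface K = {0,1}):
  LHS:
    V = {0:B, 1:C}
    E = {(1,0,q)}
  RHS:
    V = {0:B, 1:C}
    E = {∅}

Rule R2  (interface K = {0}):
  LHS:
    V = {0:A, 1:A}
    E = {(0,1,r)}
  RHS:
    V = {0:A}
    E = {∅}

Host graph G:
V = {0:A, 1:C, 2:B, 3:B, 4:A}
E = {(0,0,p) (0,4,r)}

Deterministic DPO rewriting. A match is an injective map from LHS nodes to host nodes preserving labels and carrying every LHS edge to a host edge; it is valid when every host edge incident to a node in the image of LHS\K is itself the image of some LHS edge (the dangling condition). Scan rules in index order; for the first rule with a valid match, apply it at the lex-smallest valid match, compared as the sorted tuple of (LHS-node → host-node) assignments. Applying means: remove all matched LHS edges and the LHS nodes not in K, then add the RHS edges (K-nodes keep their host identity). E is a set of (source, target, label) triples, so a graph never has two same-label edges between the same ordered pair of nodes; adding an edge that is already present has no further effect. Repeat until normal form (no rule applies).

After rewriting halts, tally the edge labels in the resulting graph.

Answer: (no edges)

Derivation:
start.  V:5 E:2  edges: 0-p->0 0-r->4
1. fire R0 via {0↦0, 1↦2}  →  V:5 E:1  edges: 0-r->4
2. fire R2 via {0↦0, 1↦4}  →  V:4 E:0  edges: ∅
halt: no rule applies after step 2
NF edges: []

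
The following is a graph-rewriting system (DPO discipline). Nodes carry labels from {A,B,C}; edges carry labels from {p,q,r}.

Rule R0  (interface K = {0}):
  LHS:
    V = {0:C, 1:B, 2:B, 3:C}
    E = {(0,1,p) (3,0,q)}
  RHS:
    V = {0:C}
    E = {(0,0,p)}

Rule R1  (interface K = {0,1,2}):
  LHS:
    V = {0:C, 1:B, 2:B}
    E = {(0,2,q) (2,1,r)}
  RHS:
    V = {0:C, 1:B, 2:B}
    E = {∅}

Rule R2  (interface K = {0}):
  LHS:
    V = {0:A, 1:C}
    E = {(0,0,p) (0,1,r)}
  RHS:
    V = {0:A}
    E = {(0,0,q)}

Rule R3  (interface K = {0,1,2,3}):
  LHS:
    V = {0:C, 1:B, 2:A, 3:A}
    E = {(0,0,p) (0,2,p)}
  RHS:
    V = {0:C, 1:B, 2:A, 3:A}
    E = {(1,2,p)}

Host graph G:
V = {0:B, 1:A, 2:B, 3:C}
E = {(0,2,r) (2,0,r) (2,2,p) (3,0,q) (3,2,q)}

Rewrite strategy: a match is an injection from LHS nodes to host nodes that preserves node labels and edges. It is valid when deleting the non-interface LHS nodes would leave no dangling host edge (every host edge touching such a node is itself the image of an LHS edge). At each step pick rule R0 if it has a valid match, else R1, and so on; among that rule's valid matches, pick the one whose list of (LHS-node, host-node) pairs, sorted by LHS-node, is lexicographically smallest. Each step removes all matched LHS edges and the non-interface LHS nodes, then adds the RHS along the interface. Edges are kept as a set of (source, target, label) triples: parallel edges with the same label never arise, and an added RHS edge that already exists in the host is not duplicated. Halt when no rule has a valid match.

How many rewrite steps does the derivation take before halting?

[0] host  ⇒  4 nodes, 5 edges  {0-r->2 2-r->0 2-p->2 3-q->0 3-q->2}
[1] R1 @ {0↦3, 1↦0, 2↦2}  ⇒  4 nodes, 3 edges  {0-r->2 2-p->2 3-q->0}
[2] R1 @ {0↦3, 1↦2, 2↦0}  ⇒  4 nodes, 1 edges  {2-p->2}
normal form: no rule applies after step 2

Answer: 2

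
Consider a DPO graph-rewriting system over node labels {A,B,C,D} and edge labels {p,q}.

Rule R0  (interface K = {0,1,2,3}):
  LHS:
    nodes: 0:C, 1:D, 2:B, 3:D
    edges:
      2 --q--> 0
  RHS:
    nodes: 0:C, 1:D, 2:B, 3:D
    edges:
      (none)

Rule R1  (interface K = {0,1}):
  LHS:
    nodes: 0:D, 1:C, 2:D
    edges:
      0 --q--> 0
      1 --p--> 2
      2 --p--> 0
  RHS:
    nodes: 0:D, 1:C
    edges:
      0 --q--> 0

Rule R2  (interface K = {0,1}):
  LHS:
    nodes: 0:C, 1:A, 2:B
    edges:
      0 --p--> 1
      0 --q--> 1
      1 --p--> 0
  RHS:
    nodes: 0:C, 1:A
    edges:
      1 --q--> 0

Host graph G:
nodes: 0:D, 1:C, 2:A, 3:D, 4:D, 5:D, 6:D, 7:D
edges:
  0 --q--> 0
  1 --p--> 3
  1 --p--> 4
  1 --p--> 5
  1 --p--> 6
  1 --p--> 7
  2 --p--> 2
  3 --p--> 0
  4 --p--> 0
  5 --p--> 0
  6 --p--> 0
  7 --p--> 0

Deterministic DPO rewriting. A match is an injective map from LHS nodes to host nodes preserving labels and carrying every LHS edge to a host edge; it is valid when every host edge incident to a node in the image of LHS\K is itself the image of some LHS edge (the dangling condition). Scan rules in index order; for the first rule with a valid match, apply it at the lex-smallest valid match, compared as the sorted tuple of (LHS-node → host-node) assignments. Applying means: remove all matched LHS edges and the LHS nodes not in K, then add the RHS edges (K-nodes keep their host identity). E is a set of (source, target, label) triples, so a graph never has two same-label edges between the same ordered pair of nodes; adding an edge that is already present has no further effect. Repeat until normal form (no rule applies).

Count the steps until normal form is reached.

initial: |V|=8 |E|=12  E = 0-q->0 1-p->3 1-p->4 1-p->5 1-p->6 1-p->7 2-p->2 3-p->0 4-p->0 5-p->0 6-p->0 7-p->0
step 1: apply R1 at {0↦0, 1↦1, 2↦3}  → |V|=7 |E|=10  E = 0-q->0 1-p->4 1-p->5 1-p->6 1-p->7 2-p->2 4-p->0 5-p->0 6-p->0 7-p->0
step 2: apply R1 at {0↦0, 1↦1, 2↦4}  → |V|=6 |E|=8  E = 0-q->0 1-p->5 1-p->6 1-p->7 2-p->2 5-p->0 6-p->0 7-p->0
step 3: apply R1 at {0↦0, 1↦1, 2↦5}  → |V|=5 |E|=6  E = 0-q->0 1-p->6 1-p->7 2-p->2 6-p->0 7-p->0
step 4: apply R1 at {0↦0, 1↦1, 2↦6}  → |V|=4 |E|=4  E = 0-q->0 1-p->7 2-p->2 7-p->0
step 5: apply R1 at {0↦0, 1↦1, 2↦7}  → |V|=3 |E|=2  E = 0-q->0 2-p->2
final graph: no rule applies after step 5

Answer: 5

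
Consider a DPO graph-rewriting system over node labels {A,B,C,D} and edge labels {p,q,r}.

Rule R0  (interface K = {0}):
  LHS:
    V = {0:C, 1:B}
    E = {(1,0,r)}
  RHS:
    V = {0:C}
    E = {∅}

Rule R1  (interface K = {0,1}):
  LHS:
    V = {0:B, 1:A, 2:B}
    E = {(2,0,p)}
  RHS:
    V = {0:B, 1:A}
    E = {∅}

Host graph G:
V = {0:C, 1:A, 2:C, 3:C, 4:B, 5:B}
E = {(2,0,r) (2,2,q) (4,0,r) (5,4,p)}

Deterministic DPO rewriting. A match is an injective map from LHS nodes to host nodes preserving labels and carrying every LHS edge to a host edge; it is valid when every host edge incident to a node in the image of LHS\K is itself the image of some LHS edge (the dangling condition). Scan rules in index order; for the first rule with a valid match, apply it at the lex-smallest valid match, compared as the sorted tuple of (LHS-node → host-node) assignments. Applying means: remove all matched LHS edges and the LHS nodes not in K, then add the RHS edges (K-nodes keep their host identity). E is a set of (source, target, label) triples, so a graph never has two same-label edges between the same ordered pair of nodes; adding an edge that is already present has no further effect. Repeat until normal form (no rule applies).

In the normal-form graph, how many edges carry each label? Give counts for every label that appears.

[0] host  ⇒  6 nodes, 4 edges  {2-r->0 2-q->2 4-r->0 5-p->4}
[1] R1 @ {0↦4, 1↦1, 2↦5}  ⇒  5 nodes, 3 edges  {2-r->0 2-q->2 4-r->0}
[2] R0 @ {0↦0, 1↦4}  ⇒  4 nodes, 2 edges  {2-r->0 2-q->2}
final graph: no rule applies after step 2
NF edges: [(2, 0, 'r'), (2, 2, 'q')]

Answer: q:1 r:1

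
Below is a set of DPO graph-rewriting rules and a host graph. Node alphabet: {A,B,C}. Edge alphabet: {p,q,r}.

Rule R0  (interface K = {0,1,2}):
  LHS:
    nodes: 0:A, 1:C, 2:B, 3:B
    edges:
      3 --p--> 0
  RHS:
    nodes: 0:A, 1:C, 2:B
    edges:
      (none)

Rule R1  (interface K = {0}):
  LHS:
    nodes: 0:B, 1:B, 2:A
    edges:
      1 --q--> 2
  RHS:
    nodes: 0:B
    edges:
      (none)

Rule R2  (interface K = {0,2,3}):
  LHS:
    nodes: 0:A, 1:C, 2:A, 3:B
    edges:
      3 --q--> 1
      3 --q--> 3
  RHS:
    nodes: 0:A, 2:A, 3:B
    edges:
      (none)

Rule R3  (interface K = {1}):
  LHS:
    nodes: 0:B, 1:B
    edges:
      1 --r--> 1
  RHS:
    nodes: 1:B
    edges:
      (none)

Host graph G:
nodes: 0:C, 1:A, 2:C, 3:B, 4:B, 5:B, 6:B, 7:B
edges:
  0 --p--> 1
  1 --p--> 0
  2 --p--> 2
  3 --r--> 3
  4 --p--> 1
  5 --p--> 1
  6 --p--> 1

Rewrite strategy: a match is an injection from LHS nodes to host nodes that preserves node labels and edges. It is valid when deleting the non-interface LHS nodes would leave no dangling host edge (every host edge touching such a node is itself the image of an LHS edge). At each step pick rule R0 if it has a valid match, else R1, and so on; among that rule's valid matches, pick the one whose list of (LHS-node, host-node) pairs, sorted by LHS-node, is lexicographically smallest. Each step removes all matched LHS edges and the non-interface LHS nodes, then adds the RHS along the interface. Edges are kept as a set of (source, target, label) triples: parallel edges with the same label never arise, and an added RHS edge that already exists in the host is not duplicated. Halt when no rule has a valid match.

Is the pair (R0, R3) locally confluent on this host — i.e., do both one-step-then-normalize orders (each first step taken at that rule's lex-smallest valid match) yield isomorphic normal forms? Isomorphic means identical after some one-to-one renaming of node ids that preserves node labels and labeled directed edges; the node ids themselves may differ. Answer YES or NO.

branch R0-first: apply at {0↦1, 1↦0, 2↦3, 3↦4} → |E|=6, then 3 more step(s) → NF |V|=4 |E|=3 V={0:C, 1:A, 2:C, 3:B} E=0-p->1 1-p->0 2-p->2
branch R3-first: apply at {0↦7, 1↦3} → |E|=6, then 3 more step(s) → NF |V|=4 |E|=3 V={0:C, 1:A, 2:C, 3:B} E=0-p->1 1-p->0 2-p->2
graphs isomorphic (equal up to label-preserving node renaming)

Answer: YES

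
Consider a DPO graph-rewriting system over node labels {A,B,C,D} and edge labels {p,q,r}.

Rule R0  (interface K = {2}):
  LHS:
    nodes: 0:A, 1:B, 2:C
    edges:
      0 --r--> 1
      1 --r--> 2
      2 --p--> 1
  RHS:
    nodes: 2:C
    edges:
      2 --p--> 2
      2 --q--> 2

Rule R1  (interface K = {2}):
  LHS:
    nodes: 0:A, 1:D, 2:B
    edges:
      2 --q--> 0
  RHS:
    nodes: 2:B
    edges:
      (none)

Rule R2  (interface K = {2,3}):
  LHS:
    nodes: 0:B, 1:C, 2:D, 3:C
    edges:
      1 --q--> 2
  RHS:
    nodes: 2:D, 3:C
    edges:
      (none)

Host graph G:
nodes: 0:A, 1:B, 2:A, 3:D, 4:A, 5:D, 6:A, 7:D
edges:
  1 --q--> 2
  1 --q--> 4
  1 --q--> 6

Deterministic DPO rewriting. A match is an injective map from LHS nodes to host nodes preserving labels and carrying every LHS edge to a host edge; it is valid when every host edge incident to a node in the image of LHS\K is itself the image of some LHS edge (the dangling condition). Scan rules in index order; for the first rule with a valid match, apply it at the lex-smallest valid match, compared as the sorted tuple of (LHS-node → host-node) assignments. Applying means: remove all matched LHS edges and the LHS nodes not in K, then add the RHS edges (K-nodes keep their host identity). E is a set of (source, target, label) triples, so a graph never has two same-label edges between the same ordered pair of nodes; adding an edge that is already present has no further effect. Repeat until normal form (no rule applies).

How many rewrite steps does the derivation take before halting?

start.  V:8 E:3  edges: 1-q->2 1-q->4 1-q->6
1. fire R1 via {0↦2, 1↦3, 2↦1}  →  V:6 E:2  edges: 1-q->4 1-q->6
2. fire R1 via {0↦4, 1↦5, 2↦1}  →  V:4 E:1  edges: 1-q->6
3. fire R1 via {0↦6, 1↦7, 2↦1}  →  V:2 E:0  edges: ∅
normal form: no rule applies after step 3

Answer: 3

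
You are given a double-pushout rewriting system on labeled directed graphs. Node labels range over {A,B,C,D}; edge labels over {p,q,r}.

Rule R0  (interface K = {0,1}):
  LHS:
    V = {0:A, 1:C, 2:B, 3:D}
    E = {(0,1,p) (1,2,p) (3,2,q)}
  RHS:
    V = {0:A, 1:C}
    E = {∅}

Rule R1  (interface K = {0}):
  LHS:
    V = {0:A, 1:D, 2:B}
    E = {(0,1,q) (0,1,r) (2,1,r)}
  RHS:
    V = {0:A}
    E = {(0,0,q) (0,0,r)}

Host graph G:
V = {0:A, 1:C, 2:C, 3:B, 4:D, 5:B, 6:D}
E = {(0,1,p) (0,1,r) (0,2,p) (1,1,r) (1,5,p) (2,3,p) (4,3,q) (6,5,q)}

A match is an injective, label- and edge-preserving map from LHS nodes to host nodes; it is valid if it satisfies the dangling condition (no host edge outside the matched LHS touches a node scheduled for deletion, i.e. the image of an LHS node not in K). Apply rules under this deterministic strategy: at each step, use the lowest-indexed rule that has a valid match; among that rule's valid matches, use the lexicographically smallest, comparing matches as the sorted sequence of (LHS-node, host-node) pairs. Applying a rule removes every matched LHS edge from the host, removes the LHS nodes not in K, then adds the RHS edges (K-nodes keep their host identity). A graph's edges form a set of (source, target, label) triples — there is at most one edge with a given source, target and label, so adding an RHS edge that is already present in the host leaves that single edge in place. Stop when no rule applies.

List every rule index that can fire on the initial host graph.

Answer: [R0]

Derivation:
R0: 2 valid matches — {0↦0, 1↦1, 2↦5, 3↦6}, {0↦0, 1↦2, 2↦3, 3↦4}
R1: no valid match — LHS pattern not found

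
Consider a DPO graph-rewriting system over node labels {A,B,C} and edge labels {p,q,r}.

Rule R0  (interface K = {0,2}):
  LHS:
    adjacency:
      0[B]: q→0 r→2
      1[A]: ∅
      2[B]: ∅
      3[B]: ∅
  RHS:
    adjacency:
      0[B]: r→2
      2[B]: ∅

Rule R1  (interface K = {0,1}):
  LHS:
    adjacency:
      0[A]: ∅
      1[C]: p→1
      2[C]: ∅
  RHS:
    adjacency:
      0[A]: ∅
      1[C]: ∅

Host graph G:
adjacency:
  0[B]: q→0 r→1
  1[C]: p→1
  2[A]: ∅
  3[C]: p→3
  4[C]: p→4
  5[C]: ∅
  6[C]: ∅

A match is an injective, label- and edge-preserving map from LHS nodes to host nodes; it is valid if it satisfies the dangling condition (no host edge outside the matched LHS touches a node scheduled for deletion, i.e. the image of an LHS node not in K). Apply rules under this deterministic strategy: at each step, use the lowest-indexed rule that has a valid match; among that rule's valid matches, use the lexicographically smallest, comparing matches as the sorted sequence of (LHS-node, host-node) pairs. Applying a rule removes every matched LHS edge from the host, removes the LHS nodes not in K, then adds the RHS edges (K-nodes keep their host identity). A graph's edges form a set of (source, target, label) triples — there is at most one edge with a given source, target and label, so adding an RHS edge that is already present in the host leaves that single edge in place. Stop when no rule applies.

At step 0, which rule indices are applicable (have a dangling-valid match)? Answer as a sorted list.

R0: no valid match — LHS pattern not found
R1: 6 valid matches — {0↦2, 1↦1, 2↦5}, {0↦2, 1↦1, 2↦6}, {0↦2, 1↦3, 2↦5} (+3 more)

Answer: [R1]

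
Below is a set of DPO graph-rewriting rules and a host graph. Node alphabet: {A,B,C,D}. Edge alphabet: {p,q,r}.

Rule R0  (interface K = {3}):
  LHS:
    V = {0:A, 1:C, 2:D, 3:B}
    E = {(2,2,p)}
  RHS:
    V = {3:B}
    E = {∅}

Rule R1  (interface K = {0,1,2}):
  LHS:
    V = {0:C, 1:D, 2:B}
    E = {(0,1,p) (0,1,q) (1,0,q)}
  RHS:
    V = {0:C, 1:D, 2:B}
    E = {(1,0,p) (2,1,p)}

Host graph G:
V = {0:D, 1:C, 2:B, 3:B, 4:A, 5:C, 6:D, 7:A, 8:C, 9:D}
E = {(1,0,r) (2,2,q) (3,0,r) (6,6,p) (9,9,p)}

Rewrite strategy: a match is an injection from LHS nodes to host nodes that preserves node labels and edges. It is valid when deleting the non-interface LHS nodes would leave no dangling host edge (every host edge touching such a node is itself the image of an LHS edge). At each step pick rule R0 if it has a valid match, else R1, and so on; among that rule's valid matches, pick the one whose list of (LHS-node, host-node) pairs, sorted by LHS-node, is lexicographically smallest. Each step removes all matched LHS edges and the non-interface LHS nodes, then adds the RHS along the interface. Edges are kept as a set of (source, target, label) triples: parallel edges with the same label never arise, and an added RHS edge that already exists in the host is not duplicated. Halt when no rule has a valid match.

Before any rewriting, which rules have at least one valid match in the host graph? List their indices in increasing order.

R0: 16 valid matches — {0↦4, 1↦5, 2↦6, 3↦2}, {0↦4, 1↦5, 2↦6, 3↦3}, {0↦4, 1↦5, 2↦9, 3↦2} (+13 more)
R1: no valid match — LHS pattern not found

Answer: [R0]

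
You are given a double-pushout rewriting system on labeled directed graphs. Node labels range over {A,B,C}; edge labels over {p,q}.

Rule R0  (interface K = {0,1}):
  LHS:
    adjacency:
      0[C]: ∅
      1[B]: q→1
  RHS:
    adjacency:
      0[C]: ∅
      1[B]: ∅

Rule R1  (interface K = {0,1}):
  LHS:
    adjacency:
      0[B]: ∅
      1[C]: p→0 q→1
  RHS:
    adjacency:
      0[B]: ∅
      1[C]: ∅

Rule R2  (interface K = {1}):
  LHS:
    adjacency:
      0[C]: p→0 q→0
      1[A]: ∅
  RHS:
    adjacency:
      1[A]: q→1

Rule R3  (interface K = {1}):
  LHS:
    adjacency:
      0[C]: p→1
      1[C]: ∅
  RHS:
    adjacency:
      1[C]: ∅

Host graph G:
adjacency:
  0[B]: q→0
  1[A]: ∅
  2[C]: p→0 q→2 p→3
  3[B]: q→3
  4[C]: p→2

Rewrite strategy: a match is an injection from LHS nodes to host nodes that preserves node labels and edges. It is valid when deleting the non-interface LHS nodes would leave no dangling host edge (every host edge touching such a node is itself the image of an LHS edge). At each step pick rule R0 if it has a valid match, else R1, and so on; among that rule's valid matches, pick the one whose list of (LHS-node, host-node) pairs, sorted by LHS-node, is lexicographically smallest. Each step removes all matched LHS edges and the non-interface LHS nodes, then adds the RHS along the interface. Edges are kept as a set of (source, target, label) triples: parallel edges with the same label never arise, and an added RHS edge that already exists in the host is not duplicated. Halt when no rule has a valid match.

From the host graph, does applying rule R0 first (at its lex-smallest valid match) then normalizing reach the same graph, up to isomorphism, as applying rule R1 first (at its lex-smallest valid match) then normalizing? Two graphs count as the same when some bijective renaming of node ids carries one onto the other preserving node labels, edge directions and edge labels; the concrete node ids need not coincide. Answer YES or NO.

Answer: YES

Derivation:
branch R0-first: apply at {0↦2, 1↦0} → |E|=5, then 3 more step(s) → NF |V|=4 |E|=1 V={0:B, 1:A, 2:C, 3:B} E=2-p->3
branch R1-first: apply at {0↦0, 1↦2} → |E|=4, then 3 more step(s) → NF |V|=4 |E|=1 V={0:B, 1:A, 2:C, 3:B} E=2-p->3
graphs isomorphic (equal up to label-preserving node renaming)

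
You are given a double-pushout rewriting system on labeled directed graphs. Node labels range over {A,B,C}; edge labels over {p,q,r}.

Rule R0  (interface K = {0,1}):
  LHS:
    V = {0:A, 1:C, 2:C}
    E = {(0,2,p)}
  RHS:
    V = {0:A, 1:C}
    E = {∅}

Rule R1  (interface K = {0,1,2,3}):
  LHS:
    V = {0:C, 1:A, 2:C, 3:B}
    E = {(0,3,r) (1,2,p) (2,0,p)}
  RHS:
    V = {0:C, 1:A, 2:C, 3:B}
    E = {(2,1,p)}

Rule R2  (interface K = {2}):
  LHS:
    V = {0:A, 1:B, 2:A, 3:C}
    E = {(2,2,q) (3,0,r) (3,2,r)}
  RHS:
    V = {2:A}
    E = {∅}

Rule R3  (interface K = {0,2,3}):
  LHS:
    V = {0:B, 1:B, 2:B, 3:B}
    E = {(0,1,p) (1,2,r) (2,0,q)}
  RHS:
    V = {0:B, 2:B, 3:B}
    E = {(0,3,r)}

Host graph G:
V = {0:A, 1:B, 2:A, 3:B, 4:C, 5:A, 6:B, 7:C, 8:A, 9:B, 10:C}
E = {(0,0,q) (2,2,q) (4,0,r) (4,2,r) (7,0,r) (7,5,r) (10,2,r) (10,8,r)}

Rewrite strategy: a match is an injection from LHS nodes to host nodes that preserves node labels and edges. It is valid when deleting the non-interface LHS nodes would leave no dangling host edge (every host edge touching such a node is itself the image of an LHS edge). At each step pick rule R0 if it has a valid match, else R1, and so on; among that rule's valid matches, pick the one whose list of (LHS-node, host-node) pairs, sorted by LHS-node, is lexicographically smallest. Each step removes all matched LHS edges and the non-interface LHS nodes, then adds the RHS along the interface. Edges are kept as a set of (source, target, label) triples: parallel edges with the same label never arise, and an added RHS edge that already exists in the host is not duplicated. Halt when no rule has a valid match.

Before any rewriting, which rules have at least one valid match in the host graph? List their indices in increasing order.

Answer: [R2]

Derivation:
R0: no valid match — LHS pattern not found
R1: no valid match — LHS pattern not found
R2: 8 valid matches — {0↦5, 1↦1, 2↦0, 3↦7}, {0↦5, 1↦3, 2↦0, 3↦7}, {0↦5, 1↦6, 2↦0, 3↦7} (+5 more)
R3: no valid match — LHS pattern not found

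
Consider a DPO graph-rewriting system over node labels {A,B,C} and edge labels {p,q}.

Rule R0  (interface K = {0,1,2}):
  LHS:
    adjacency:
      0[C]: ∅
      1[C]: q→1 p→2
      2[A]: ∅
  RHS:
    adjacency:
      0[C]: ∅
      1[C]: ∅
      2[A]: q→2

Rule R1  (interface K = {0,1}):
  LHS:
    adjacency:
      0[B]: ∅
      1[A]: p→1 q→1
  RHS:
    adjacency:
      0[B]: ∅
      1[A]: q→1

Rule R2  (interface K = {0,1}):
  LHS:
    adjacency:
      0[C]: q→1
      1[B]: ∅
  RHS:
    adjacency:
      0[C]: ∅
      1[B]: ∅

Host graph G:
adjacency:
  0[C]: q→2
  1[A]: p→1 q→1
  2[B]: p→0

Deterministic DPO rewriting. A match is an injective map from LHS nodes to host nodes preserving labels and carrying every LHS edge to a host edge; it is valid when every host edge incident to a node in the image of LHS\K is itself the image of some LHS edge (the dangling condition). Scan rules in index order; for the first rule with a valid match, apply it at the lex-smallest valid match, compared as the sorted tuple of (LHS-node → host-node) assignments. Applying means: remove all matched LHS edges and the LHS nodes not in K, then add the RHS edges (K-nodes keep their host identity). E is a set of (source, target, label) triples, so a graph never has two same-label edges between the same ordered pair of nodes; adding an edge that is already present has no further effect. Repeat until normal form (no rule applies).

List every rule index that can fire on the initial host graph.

R0: no valid match — LHS pattern not found
R1: 1 valid match — {0↦2, 1↦1}
R2: 1 valid match — {0↦0, 1↦2}

Answer: [R1,R2]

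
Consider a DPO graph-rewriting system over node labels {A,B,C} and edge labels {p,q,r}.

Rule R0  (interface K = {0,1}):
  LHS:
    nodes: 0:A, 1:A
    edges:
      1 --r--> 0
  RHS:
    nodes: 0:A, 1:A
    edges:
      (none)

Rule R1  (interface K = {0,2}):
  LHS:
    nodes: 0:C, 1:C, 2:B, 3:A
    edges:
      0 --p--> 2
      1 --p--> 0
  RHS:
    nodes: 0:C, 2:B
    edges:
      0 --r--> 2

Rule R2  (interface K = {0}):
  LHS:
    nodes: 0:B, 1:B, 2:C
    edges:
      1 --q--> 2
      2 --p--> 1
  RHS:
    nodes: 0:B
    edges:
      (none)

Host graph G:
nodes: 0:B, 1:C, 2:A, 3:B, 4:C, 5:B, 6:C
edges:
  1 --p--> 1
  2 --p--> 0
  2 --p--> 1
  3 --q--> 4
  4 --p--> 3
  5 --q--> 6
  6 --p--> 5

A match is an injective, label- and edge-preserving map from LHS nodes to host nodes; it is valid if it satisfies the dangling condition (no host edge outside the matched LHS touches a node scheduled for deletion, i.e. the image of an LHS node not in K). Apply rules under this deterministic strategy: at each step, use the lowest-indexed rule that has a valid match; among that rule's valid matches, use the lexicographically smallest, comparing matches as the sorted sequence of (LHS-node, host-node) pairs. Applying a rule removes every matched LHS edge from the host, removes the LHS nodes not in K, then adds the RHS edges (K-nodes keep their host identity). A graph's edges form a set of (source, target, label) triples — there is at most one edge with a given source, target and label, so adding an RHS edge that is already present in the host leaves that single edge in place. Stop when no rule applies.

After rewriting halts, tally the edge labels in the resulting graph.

[0] host  ⇒  7 nodes, 7 edges  {1-p->1 2-p->0 2-p->1 3-q->4 4-p->3 5-q->6 6-p->5}
[1] R2 @ {0↦0, 1↦3, 2↦4}  ⇒  5 nodes, 5 edges  {1-p->1 2-p->0 2-p->1 5-q->6 6-p->5}
[2] R2 @ {0↦0, 1↦5, 2↦6}  ⇒  3 nodes, 3 edges  {1-p->1 2-p->0 2-p->1}
final graph: no rule applies after step 2
NF edges: [(1, 1, 'p'), (2, 0, 'p'), (2, 1, 'p')]

Answer: p:3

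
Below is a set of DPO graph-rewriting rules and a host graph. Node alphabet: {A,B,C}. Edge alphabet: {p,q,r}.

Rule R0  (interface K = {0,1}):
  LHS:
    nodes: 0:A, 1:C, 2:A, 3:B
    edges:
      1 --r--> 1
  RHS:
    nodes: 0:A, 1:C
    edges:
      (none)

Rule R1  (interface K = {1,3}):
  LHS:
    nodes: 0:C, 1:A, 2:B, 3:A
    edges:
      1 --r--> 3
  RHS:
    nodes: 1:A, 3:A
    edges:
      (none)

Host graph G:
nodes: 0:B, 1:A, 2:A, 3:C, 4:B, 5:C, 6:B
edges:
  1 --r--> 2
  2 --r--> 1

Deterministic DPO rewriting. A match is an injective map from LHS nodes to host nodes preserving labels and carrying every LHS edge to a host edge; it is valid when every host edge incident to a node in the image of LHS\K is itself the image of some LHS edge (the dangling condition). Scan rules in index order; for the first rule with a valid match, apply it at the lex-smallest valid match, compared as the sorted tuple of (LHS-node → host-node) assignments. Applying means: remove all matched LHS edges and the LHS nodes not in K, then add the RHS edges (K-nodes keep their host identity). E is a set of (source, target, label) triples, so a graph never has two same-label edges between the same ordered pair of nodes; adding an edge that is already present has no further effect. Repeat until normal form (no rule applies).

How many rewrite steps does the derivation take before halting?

Answer: 2

Steps:
initial: |V|=7 |E|=2  E = 1-r->2 2-r->1
step 1: apply R1 at {0↦3, 1↦1, 2↦0, 3↦2}  → |V|=5 |E|=1  E = 2-r->1
step 2: apply R1 at {0↦5, 1↦2, 2↦4, 3↦1}  → |V|=3 |E|=0  E = ∅
final graph: no rule applies after step 2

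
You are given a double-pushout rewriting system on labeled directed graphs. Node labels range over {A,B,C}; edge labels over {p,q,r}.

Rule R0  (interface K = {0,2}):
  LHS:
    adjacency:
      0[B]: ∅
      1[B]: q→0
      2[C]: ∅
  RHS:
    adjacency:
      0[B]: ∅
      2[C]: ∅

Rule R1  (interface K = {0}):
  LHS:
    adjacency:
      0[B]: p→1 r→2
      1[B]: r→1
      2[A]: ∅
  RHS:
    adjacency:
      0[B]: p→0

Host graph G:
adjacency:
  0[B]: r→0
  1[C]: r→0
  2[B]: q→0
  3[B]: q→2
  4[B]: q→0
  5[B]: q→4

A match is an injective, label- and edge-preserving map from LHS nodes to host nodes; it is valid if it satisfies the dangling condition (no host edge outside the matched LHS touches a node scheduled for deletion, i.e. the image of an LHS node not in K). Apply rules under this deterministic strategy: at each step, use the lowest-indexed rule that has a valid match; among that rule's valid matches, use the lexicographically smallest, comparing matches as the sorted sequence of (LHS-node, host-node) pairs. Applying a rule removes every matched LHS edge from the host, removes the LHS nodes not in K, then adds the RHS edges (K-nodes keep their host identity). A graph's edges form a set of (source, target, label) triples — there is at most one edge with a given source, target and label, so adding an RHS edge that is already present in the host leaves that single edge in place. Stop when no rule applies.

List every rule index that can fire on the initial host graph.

Answer: [R0]

Steps:
R0: 2 valid matches — {0↦2, 1↦3, 2↦1}, {0↦4, 1↦5, 2↦1}
R1: no valid match — LHS pattern not found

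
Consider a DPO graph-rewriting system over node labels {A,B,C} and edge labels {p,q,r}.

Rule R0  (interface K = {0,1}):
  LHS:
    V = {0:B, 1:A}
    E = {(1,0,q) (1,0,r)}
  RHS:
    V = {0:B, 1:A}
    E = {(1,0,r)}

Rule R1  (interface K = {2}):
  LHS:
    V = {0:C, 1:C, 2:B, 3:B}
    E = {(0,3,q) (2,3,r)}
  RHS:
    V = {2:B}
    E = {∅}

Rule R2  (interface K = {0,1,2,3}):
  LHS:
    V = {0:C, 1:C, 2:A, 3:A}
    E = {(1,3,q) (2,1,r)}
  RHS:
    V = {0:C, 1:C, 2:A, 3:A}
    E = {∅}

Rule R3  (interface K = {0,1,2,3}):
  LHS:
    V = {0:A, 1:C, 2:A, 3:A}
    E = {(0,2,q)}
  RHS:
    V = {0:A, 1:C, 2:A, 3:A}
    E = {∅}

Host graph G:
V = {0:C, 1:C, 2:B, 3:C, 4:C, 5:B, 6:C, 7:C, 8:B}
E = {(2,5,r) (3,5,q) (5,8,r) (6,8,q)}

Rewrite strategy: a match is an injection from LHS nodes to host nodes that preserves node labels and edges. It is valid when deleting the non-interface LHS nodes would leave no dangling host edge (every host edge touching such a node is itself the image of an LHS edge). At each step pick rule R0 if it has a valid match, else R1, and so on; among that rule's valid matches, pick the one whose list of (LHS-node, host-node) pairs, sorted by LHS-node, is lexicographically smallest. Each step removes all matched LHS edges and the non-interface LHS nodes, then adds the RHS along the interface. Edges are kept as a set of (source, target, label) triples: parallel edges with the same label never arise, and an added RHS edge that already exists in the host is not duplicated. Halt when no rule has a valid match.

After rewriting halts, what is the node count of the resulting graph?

Answer: 3

Steps:
[0] host  ⇒  9 nodes, 4 edges  {2-r->5 3-q->5 5-r->8 6-q->8}
[1] R1 @ {0↦6, 1↦0, 2↦5, 3↦8}  ⇒  6 nodes, 2 edges  {2-r->5 3-q->5}
[2] R1 @ {0↦3, 1↦1, 2↦2, 3↦5}  ⇒  3 nodes, 0 edges  {∅}
final graph: no rule applies after step 2
NF nodes: {2:B, 4:C, 7:C}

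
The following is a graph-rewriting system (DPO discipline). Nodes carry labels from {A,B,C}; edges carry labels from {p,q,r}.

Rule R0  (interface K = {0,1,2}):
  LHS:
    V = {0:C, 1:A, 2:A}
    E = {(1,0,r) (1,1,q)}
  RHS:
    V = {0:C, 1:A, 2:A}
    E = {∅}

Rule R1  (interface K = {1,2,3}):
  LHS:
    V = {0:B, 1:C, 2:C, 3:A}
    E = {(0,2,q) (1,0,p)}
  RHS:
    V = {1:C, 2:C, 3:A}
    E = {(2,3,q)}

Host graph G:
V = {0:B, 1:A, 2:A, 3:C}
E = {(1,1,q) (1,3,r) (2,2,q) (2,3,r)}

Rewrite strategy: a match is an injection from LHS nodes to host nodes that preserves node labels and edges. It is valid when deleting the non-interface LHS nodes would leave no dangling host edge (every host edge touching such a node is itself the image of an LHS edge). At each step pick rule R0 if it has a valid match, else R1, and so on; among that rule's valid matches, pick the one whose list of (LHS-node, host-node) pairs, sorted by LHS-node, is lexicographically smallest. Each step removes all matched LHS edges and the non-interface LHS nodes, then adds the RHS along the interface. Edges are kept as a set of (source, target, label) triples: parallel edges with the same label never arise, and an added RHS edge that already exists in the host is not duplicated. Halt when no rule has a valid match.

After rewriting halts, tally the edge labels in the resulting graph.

start.  V:4 E:4  edges: 1-q->1 1-r->3 2-q->2 2-r->3
1. fire R0 via {0↦3, 1↦1, 2↦2}  →  V:4 E:2  edges: 2-q->2 2-r->3
2. fire R0 via {0↦3, 1↦2, 2↦1}  →  V:4 E:0  edges: ∅
final graph: no rule applies after step 2
NF edges: []

Answer: (no edges)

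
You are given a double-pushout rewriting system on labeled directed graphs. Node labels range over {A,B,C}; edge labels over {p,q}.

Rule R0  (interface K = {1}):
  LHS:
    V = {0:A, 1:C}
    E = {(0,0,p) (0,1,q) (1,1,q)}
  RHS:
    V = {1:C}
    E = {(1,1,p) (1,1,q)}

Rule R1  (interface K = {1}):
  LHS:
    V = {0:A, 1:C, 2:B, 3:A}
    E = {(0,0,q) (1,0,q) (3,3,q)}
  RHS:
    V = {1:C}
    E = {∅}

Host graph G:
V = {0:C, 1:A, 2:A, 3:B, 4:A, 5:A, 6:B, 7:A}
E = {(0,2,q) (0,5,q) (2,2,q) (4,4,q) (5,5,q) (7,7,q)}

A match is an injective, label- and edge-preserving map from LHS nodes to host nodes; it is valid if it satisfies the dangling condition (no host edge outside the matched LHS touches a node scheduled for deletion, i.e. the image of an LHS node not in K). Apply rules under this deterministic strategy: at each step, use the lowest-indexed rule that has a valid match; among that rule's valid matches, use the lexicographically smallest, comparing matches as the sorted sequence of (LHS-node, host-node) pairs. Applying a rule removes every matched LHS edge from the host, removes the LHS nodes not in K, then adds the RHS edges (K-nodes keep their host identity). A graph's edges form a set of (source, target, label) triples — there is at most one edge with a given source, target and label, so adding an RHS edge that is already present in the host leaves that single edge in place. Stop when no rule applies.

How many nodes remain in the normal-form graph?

[0] host  ⇒  8 nodes, 6 edges  {0-q->2 0-q->5 2-q->2 4-q->4 5-q->5 7-q->7}
[1] R1 @ {0↦2, 1↦0, 2↦3, 3↦4}  ⇒  5 nodes, 3 edges  {0-q->5 5-q->5 7-q->7}
[2] R1 @ {0↦5, 1↦0, 2↦6, 3↦7}  ⇒  2 nodes, 0 edges  {∅}
final graph: no rule applies after step 2
NF nodes: {0:C, 1:A}

Answer: 2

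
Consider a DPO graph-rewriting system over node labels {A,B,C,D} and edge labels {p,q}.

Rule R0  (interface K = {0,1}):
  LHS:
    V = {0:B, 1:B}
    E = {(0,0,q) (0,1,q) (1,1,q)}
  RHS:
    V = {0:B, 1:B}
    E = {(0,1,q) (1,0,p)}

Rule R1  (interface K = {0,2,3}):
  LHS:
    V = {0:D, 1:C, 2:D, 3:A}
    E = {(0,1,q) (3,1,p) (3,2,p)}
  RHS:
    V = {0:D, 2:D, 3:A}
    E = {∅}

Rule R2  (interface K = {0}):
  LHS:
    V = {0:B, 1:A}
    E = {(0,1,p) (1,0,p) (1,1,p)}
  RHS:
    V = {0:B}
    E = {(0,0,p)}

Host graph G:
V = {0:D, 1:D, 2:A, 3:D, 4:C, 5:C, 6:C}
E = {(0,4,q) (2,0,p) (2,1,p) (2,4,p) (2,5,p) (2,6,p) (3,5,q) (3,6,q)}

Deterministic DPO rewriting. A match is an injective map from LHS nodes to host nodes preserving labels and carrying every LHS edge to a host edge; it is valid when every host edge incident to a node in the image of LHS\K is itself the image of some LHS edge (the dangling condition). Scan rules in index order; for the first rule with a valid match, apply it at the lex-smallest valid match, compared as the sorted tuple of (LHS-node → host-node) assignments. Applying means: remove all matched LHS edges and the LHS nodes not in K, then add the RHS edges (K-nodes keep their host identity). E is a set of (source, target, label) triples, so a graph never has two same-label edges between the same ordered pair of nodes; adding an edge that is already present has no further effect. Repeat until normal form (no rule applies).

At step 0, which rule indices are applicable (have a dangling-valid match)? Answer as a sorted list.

Answer: [R1]

Derivation:
R0: no valid match — LHS pattern not found
R1: 5 valid matches — {0↦0, 1↦4, 2↦1, 3↦2}, {0↦3, 1↦5, 2↦0, 3↦2}, {0↦3, 1↦5, 2↦1, 3↦2} (+2 more)
R2: no valid match — LHS pattern not found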